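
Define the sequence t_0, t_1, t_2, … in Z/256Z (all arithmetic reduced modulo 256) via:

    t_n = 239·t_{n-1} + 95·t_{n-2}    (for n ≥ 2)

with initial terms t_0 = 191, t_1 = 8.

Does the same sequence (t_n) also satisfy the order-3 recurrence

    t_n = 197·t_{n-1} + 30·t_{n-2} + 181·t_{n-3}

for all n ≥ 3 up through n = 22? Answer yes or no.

Terms t_0..t_22: 191, 8, 89, 15, 8, 9, 95, 8, 185, 175, 8, 105, 255, 8, 25, 79, 8, 201, 159, 8, 121, 239, 8
n=3: candidate gives 120, actual t_3 = 15 ✗

no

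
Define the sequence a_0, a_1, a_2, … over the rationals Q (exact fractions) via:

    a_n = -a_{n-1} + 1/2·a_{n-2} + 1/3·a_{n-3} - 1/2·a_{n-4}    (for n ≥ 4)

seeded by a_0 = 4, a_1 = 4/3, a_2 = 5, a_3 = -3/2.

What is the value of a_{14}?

a_4 = -1·-3/2 + 1/2·5 + 1/3·4/3 + -1/2·4 = 22/9
a_5 = -1·22/9 + 1/2·-3/2 + 1/3·5 + -1/2·4/3 = -79/36
a_6 = -1·-79/36 + 1/2·22/9 + 1/3·-3/2 + -1/2·5 = 5/12
a_7 = -1·5/12 + 1/2·-79/36 + 1/3·22/9 + -1/2·-3/2 = 11/216
a_8 = -1·11/216 + 1/2·5/12 + 1/3·-79/36 + -1/2·22/9 = -97/54
a_9 = -1·-97/54 + 1/2·11/216 + 1/3·5/12 + -1/2·-79/36 = 1321/432
a_10 = -1·1321/432 + 1/2·-97/54 + 1/3·11/216 + -1/2·5/12 = -5375/1296
a_11 = -1·-5375/1296 + 1/2·1321/432 + 1/3·-97/54 + -1/2·11/216 = 485/96
a_12 = -1·485/96 + 1/2·-5375/1296 + 1/3·1321/432 + -1/2·-97/54 = -125/24
a_13 = -1·-125/24 + 1/2·485/96 + 1/3·-5375/1296 + -1/2·1321/432 = 75007/15552
a_14 = -1·75007/15552 + 1/2·-125/24 + 1/3·485/96 + -1/2·-5375/1296 = -57067/15552

-57067/15552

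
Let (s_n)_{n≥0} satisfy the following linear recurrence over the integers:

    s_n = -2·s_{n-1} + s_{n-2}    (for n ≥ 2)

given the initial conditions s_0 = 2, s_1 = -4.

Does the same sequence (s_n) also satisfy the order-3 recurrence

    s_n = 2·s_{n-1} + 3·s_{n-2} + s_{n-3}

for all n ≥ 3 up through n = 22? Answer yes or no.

no

Terms s_0..s_22: 2, -4, 10, -24, 58, -140, 338, -816, 1970, -4756, 11482, -27720, 66922, -161564, 390050, -941664, 2273378, -5488420, 13250218, -31988856, 77227930, -186444716, 450117362
n=3: candidate gives 10, actual s_3 = -24 ✗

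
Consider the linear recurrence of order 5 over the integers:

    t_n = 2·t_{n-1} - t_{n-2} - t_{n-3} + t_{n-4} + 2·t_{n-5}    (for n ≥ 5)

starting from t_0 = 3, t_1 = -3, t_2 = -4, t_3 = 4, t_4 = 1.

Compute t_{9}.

t_5 = 2·1 + -1·4 + -1·-4 + 1·-3 + 2·3 = 5
t_6 = 2·5 + -1·1 + -1·4 + 1·-4 + 2·-3 = -5
t_7 = 2·-5 + -1·5 + -1·1 + 1·4 + 2·-4 = -20
t_8 = 2·-20 + -1·-5 + -1·5 + 1·1 + 2·4 = -31
t_9 = 2·-31 + -1·-20 + -1·-5 + 1·5 + 2·1 = -30

-30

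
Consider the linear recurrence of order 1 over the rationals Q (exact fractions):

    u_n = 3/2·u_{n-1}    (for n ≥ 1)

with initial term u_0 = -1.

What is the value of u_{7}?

u_1 = 3/2·-1 = -3/2
u_2 = 3/2·-3/2 = -9/4
u_3 = 3/2·-9/4 = -27/8
u_4 = 3/2·-27/8 = -81/16
u_5 = 3/2·-81/16 = -243/32
u_6 = 3/2·-243/32 = -729/64
u_7 = 3/2·-729/64 = -2187/128

-2187/128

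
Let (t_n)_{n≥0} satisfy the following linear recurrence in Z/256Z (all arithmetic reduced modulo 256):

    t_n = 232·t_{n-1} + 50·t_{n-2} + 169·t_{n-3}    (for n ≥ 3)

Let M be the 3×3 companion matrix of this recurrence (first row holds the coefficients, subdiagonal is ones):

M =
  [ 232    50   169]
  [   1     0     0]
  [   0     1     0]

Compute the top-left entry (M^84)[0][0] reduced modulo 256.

17

(M^84)[0][0] is the top entry after applying M 84 times to the unit state (1, 0, 0). Equivalently it is h_{86} for the auxiliary sequence (h_n) obeying the same recurrence with h_2 = 1 and h_i = 0 for 0 ≤ i < 2:
h_3 = 232·1 + 50·0 + 169·0 = 232
h_4 = 232·232 + 50·1 + 169·0 = 114
h_5 = 232·114 + 50·232 + 169·1 = 73
h_6 = 232·73 + 50·114 + 169·232 = 148
h_7 = 232·148 + 50·73 + 169·114 = 164
h_8 = 232·164 + 50·148 + 169·73 = 185
h_9 = 232·185 + 50·164 + 169·148 = 100
h_10 = 232·100 + 50·185 + 169·164 = 6
h_11 = 232·6 + 50·100 + 169·185 = 25
h_12 = 232·25 + 50·6 + 169·100 = 216
h_13 = 232·216 + 50·25 + 169·6 = 152
h_14 = 232·152 + 50·216 + 169·25 = 113
h_15 = 232·113 + 50·152 + 169·216 = 176
h_16 = 232·176 + 50·113 + 169·152 = 234
h_17 = 232·234 + 50·176 + 169·113 = 9
h_18 = 232·9 + 50·234 + 169·176 = 12
h_19 = 232·12 + 50·9 + 169·234 = 28
h_20 = 232·28 + 50·12 + 169·9 = 169
h_21 = 232·169 + 50·28 + 169·12 = 140
h_22 = 232·140 + 50·169 + 169·28 = 94
h_23 = 232·94 + 50·140 + 169·169 = 25
h_24 = 232·25 + 50·94 + 169·140 = 112
h_25 = 232·112 + 50·25 + 169·94 = 112
h_26 = 232·112 + 50·112 + 169·25 = 225
h_27 = 232·225 + 50·112 + 169·112 = 184
h_28 = 232·184 + 50·225 + 169·112 = 162
h_29 = 232·162 + 50·184 + 169·225 = 73
h_30 = 232·73 + 50·162 + 169·184 = 68
h_31 = 232·68 + 50·73 + 169·162 = 212
h_32 = 232·212 + 50·68 + 169·73 = 153
h_33 = 232·153 + 50·212 + 169·68 = 244
h_34 = 232·244 + 50·153 + 169·212 = 246
h_35 = 232·246 + 50·244 + 169·153 = 153
h_36 = 232·153 + 50·246 + 169·244 = 200
h_37 = 232·200 + 50·153 + 169·246 = 136
h_38 = 232·136 + 50·200 + 169·153 = 81
h_39 = 232·81 + 50·136 + 169·200 = 0
h_40 = 232·0 + 50·81 + 169·136 = 154
h_41 = 232·154 + 50·0 + 169·81 = 9
h_42 = 232·9 + 50·154 + 169·0 = 60
h_43 = 232·60 + 50·9 + 169·154 = 204
h_44 = 232·204 + 50·60 + 169·9 = 137
h_45 = 232·137 + 50·204 + 169·60 = 156
h_46 = 232·156 + 50·137 + 169·204 = 206
h_47 = 232·206 + 50·156 + 169·137 = 153
h_48 = 232·153 + 50·206 + 169·156 = 224
h_49 = 232·224 + 50·153 + 169·206 = 224
h_50 = 232·224 + 50·224 + 169·153 = 193
h_51 = 232·193 + 50·224 + 169·224 = 136
h_52 = 232·136 + 50·193 + 169·224 = 210
h_53 = 232·210 + 50·136 + 169·193 = 73
h_54 = 232·73 + 50·210 + 169·136 = 244
h_55 = 232·244 + 50·73 + 169·210 = 4
h_56 = 232·4 + 50·244 + 169·73 = 121
h_57 = 232·121 + 50·4 + 169·244 = 132
h_58 = 232·132 + 50·121 + 169·4 = 230
h_59 = 232·230 + 50·132 + 169·121 = 25
h_60 = 232·25 + 50·230 + 169·132 = 184
h_61 = 232·184 + 50·25 + 169·230 = 120
h_62 = 232·120 + 50·184 + 169·25 = 49
h_63 = 232·49 + 50·120 + 169·184 = 80
h_64 = 232·80 + 50·49 + 169·120 = 74
h_65 = 232·74 + 50·80 + 169·49 = 9
h_66 = 232·9 + 50·74 + 169·80 = 108
h_67 = 232·108 + 50·9 + 169·74 = 124
h_68 = 232·124 + 50·108 + 169·9 = 105
h_69 = 232·105 + 50·124 + 169·108 = 172
h_70 = 232·172 + 50·105 + 169·124 = 62
h_71 = 232·62 + 50·172 + 169·105 = 25
h_72 = 232·25 + 50·62 + 169·172 = 80
h_73 = 232·80 + 50·25 + 169·62 = 80
h_74 = 232·80 + 50·80 + 169·25 = 161
h_75 = 232·161 + 50·80 + 169·80 = 88
h_76 = 232·88 + 50·161 + 169·80 = 2
h_77 = 232·2 + 50·88 + 169·161 = 73
h_78 = 232·73 + 50·2 + 169·88 = 164
h_79 = 232·164 + 50·73 + 169·2 = 52
h_80 = 232·52 + 50·164 + 169·73 = 89
h_81 = 232·89 + 50·52 + 169·164 = 20
h_82 = 232·20 + 50·89 + 169·52 = 214
h_83 = 232·214 + 50·20 + 169·89 = 153
h_84 = 232·153 + 50·214 + 169·20 = 168
h_85 = 232·168 + 50·153 + 169·214 = 104
h_86 = 232·104 + 50·168 + 169·153 = 17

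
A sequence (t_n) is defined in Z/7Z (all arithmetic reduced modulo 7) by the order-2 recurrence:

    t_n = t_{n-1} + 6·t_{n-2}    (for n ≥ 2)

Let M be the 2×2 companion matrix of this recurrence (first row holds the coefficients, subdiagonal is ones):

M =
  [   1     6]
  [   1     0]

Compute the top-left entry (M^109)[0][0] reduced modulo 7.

1

(M^109)[0][0] is the top entry after applying M 109 times to the unit state (1, 0). Equivalently it is h_{110} for the auxiliary sequence (h_n) obeying the same recurrence with h_1 = 1 and h_i = 0 for 0 ≤ i < 1:
h_2 = 1·1 + 6·0 = 1
h_3 = 1·1 + 6·1 = 0
h_4 = 1·0 + 6·1 = 6
h_5 = 1·6 + 6·0 = 6
h_6 = 1·6 + 6·6 = 0
h_7 = 1·0 + 6·6 = 1
(h_6, h_7) = (0, 1) = (h_0, h_1), so the sequence has period 6.
110 ≡ 2 (mod 6), hence h_110 = h_2 = 1.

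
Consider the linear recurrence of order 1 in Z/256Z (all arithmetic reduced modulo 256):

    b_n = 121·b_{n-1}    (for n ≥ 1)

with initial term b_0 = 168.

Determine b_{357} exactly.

b_1 = 121·168 = 104
b_2 = 121·104 = 40
b_3 = 121·40 = 232
b_4 = 121·232 = 168
(b_4) = (168) = (b_0), so the sequence has period 4.
357 ≡ 1 (mod 4), hence b_357 = b_1 = 104.

104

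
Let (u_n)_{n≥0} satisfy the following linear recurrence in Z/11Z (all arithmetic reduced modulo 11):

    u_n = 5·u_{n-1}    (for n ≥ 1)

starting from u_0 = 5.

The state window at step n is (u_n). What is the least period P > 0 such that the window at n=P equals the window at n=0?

5

n=0: window = (5)
n=1: window = (3)
n=2: window = (4)
n=3: window = (9)
n=4: window = (1)
n=5: window = (5)
window at n=5 equals window at n=0 → period = 5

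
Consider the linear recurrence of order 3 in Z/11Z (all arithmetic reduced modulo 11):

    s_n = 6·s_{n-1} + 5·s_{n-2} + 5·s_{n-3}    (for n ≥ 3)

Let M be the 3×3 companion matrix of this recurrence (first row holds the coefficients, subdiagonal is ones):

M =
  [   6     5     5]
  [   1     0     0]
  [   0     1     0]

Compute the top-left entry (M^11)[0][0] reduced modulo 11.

1

(M^11)[0][0] is the top entry after applying M 11 times to the unit state (1, 0, 0). Equivalently it is h_{13} for the auxiliary sequence (h_n) obeying the same recurrence with h_2 = 1 and h_i = 0 for 0 ≤ i < 2:
h_3 = 6·1 + 5·0 + 5·0 = 6
h_4 = 6·6 + 5·1 + 5·0 = 8
h_5 = 6·8 + 5·6 + 5·1 = 6
h_6 = 6·6 + 5·8 + 5·6 = 7
h_7 = 6·7 + 5·6 + 5·8 = 2
h_8 = 6·2 + 5·7 + 5·6 = 0
h_9 = 6·0 + 5·2 + 5·7 = 1
h_10 = 6·1 + 5·0 + 5·2 = 5
h_11 = 6·5 + 5·1 + 5·0 = 2
h_12 = 6·2 + 5·5 + 5·1 = 9
h_13 = 6·9 + 5·2 + 5·5 = 1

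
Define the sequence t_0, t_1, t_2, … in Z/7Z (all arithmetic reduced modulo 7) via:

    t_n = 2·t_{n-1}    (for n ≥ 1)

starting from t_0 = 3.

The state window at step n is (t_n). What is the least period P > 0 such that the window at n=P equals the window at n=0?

3

n=0: window = (3)
n=1: window = (6)
n=2: window = (5)
n=3: window = (3)
window at n=3 equals window at n=0 → period = 3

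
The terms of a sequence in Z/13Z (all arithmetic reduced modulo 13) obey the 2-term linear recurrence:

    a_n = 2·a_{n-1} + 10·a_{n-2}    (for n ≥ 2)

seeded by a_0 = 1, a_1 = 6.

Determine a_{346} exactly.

0

a_2 = 2·6 + 10·1 = 9
a_3 = 2·9 + 10·6 = 0
a_4 = 2·0 + 10·9 = 12
a_5 = 2·12 + 10·0 = 11
a_6 = 2·11 + 10·12 = 12
a_7 = 2·12 + 10·11 = 4
a_8 = 2·4 + 10·12 = 11
a_9 = 2·11 + 10·4 = 10
a_10 = 2·10 + 10·11 = 0
a_11 = 2·0 + 10·10 = 9
a_12 = 2·9 + 10·0 = 5
a_13 = 2·5 + 10·9 = 9
a_14 = 2·9 + 10·5 = 3
a_15 = 2·3 + 10·9 = 5
a_16 = 2·5 + 10·3 = 1
a_17 = 2·1 + 10·5 = 0
a_18 = 2·0 + 10·1 = 10
a_19 = 2·10 + 10·0 = 7
a_20 = 2·7 + 10·10 = 10
a_21 = 2·10 + 10·7 = 12
a_22 = 2·12 + 10·10 = 7
a_23 = 2·7 + 10·12 = 4
a_24 = 2·4 + 10·7 = 0
a_25 = 2·0 + 10·4 = 1
a_26 = 2·1 + 10·0 = 2
a_27 = 2·2 + 10·1 = 1
a_28 = 2·1 + 10·2 = 9
a_29 = 2·9 + 10·1 = 2
a_30 = 2·2 + 10·9 = 3
a_31 = 2·3 + 10·2 = 0
a_32 = 2·0 + 10·3 = 4
a_33 = 2·4 + 10·0 = 8
a_34 = 2·8 + 10·4 = 4
a_35 = 2·4 + 10·8 = 10
a_36 = 2·10 + 10·4 = 8
a_37 = 2·8 + 10·10 = 12
a_38 = 2·12 + 10·8 = 0
a_39 = 2·0 + 10·12 = 3
a_40 = 2·3 + 10·0 = 6
a_41 = 2·6 + 10·3 = 3
a_42 = 2·3 + 10·6 = 1
a_43 = 2·1 + 10·3 = 6
(a_42, a_43) = (1, 6) = (a_0, a_1), so the sequence has period 42.
346 ≡ 10 (mod 42), hence a_346 = a_10 = 0.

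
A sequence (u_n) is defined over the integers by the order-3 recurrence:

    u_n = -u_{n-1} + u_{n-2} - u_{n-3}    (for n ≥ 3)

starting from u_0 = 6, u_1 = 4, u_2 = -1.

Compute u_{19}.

21367

u_3 = -1·-1 + 1·4 + -1·6 = -1
u_4 = -1·-1 + 1·-1 + -1·4 = -4
u_5 = -1·-4 + 1·-1 + -1·-1 = 4
u_6 = -1·4 + 1·-4 + -1·-1 = -7
u_7 = -1·-7 + 1·4 + -1·-4 = 15
u_8 = -1·15 + 1·-7 + -1·4 = -26
u_9 = -1·-26 + 1·15 + -1·-7 = 48
u_10 = -1·48 + 1·-26 + -1·15 = -89
u_11 = -1·-89 + 1·48 + -1·-26 = 163
u_12 = -1·163 + 1·-89 + -1·48 = -300
u_13 = -1·-300 + 1·163 + -1·-89 = 552
u_14 = -1·552 + 1·-300 + -1·163 = -1015
u_15 = -1·-1015 + 1·552 + -1·-300 = 1867
u_16 = -1·1867 + 1·-1015 + -1·552 = -3434
u_17 = -1·-3434 + 1·1867 + -1·-1015 = 6316
u_18 = -1·6316 + 1·-3434 + -1·1867 = -11617
u_19 = -1·-11617 + 1·6316 + -1·-3434 = 21367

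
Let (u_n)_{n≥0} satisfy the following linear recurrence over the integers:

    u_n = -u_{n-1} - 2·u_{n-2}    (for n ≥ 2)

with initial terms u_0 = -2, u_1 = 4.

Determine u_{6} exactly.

u_2 = -1·4 + -2·-2 = 0
u_3 = -1·0 + -2·4 = -8
u_4 = -1·-8 + -2·0 = 8
u_5 = -1·8 + -2·-8 = 8
u_6 = -1·8 + -2·8 = -24

-24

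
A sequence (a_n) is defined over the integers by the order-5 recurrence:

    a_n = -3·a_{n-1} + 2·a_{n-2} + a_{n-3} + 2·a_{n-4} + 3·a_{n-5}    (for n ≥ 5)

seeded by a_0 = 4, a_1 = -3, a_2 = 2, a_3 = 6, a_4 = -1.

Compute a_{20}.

-3303311357

a_5 = -3·-1 + 2·6 + 1·2 + 2·-3 + 3·4 = 23
a_6 = -3·23 + 2·-1 + 1·6 + 2·2 + 3·-3 = -70
a_7 = -3·-70 + 2·23 + 1·-1 + 2·6 + 3·2 = 273
a_8 = -3·273 + 2·-70 + 1·23 + 2·-1 + 3·6 = -920
a_9 = -3·-920 + 2·273 + 1·-70 + 2·23 + 3·-1 = 3279
a_10 = -3·3279 + 2·-920 + 1·273 + 2·-70 + 3·23 = -11475
a_11 = -3·-11475 + 2·3279 + 1·-920 + 2·273 + 3·-70 = 40399
a_12 = -3·40399 + 2·-11475 + 1·3279 + 2·-920 + 3·273 = -141889
a_13 = -3·-141889 + 2·40399 + 1·-11475 + 2·3279 + 3·-920 = 498788
a_14 = -3·498788 + 2·-141889 + 1·40399 + 2·-11475 + 3·3279 = -1752856
a_15 = -3·-1752856 + 2·498788 + 1·-141889 + 2·40399 + 3·-11475 = 6160628
a_16 = -3·6160628 + 2·-1752856 + 1·498788 + 2·-141889 + 3·40399 = -21651389
a_17 = -3·-21651389 + 2·6160628 + 1·-1752856 + 2·498788 + 3·-141889 = 76094476
a_18 = -3·76094476 + 2·-21651389 + 1·6160628 + 2·-1752856 + 3·498788 = -267434926
a_19 = -3·-267434926 + 2·76094476 + 1·-21651389 + 2·6160628 + 3·-1752856 = 939905029
a_20 = -3·939905029 + 2·-267434926 + 1·76094476 + 2·-21651389 + 3·6160628 = -3303311357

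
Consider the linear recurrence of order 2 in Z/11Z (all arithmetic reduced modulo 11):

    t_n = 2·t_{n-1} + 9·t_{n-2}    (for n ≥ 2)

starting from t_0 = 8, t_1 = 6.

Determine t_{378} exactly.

t_2 = 2·6 + 9·8 = 7
t_3 = 2·7 + 9·6 = 2
t_4 = 2·2 + 9·7 = 1
t_5 = 2·1 + 9·2 = 9
t_6 = 2·9 + 9·1 = 5
t_7 = 2·5 + 9·9 = 3
t_8 = 2·3 + 9·5 = 7
t_9 = 2·7 + 9·3 = 8
t_10 = 2·8 + 9·7 = 2
t_11 = 2·2 + 9·8 = 10
t_12 = 2·10 + 9·2 = 5
t_13 = 2·5 + 9·10 = 1
t_14 = 2·1 + 9·5 = 3
t_15 = 2·3 + 9·1 = 4
t_16 = 2·4 + 9·3 = 2
t_17 = 2·2 + 9·4 = 7
t_18 = 2·7 + 9·2 = 10
t_19 = 2·10 + 9·7 = 6
t_20 = 2·6 + 9·10 = 3
t_21 = 2·3 + 9·6 = 5
t_22 = 2·5 + 9·3 = 4
t_23 = 2·4 + 9·5 = 9
t_24 = 2·9 + 9·4 = 10
t_25 = 2·10 + 9·9 = 2
t_26 = 2·2 + 9·10 = 6
t_27 = 2·6 + 9·2 = 8
t_28 = 2·8 + 9·6 = 4
t_29 = 2·4 + 9·8 = 3
t_30 = 2·3 + 9·4 = 9
t_31 = 2·9 + 9·3 = 1
t_32 = 2·1 + 9·9 = 6
t_33 = 2·6 + 9·1 = 10
t_34 = 2·10 + 9·6 = 8
t_35 = 2·8 + 9·10 = 7
t_36 = 2·7 + 9·8 = 9
t_37 = 2·9 + 9·7 = 4
t_38 = 2·4 + 9·9 = 1
t_39 = 2·1 + 9·4 = 5
t_40 = 2·5 + 9·1 = 8
t_41 = 2·8 + 9·5 = 6
(t_40, t_41) = (8, 6) = (t_0, t_1), so the sequence has period 40.
378 ≡ 18 (mod 40), hence t_378 = t_18 = 10.

10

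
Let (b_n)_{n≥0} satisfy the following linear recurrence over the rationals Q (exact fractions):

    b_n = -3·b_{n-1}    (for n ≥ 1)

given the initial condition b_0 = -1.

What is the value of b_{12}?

-531441

b_1 = -3·-1 = 3
b_2 = -3·3 = -9
b_3 = -3·-9 = 27
b_4 = -3·27 = -81
b_5 = -3·-81 = 243
b_6 = -3·243 = -729
b_7 = -3·-729 = 2187
b_8 = -3·2187 = -6561
b_9 = -3·-6561 = 19683
b_10 = -3·19683 = -59049
b_11 = -3·-59049 = 177147
b_12 = -3·177147 = -531441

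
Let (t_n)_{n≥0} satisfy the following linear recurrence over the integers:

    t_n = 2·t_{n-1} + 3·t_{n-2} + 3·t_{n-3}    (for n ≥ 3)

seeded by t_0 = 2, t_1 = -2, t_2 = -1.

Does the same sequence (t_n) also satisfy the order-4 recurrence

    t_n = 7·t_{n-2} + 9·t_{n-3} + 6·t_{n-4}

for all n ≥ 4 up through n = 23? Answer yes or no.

Terms t_0..t_23: 2, -2, -1, -2, -13, -35, -115, -374, -1198, -3863, -12442, -40067, -129049, -415625, -1338598, -4311218, -13885105, -44719658, -144028285, -463870859, -1493985547, -4811668526, -15496906270, -49910774759
n=4: candidate gives -13, actual t_4 = -13 ✓
n=5: candidate gives -35, actual t_5 = -35 ✓
n=6: candidate gives -115, actual t_6 = -115 ✓
n=7: candidate gives -374, actual t_7 = -374 ✓
n=8: candidate gives -1198, actual t_8 = -1198 ✓
n=9: candidate gives -3863, actual t_9 = -3863 ✓
n=10: candidate gives -12442, actual t_10 = -12442 ✓
n=11: candidate gives -40067, actual t_11 = -40067 ✓
n=12: candidate gives -129049, actual t_12 = -129049 ✓
n=13: candidate gives -415625, actual t_13 = -415625 ✓
n=14: candidate gives -1338598, actual t_14 = -1338598 ✓
n=15: candidate gives -4311218, actual t_15 = -4311218 ✓
n=16: candidate gives -13885105, actual t_16 = -13885105 ✓
n=17: candidate gives -44719658, actual t_17 = -44719658 ✓
n=18: candidate gives -144028285, actual t_18 = -144028285 ✓
n=19: candidate gives -463870859, actual t_19 = -463870859 ✓
n=20: candidate gives -1493985547, actual t_20 = -1493985547 ✓
n=21: candidate gives -4811668526, actual t_21 = -4811668526 ✓
n=22: candidate gives -15496906270, actual t_22 = -15496906270 ✓
n=23: candidate gives -49910774759, actual t_23 = -49910774759 ✓

yes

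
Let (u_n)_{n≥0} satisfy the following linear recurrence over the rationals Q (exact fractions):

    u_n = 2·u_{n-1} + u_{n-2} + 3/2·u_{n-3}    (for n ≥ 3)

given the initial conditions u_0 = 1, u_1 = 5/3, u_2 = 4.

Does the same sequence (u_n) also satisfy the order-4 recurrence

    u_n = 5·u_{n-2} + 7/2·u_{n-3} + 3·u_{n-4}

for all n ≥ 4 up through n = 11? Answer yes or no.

Terms u_0..u_11: 1, 5/3, 4, 67/6, 173/6, 449/6, 781/4, 6103/12, 3974/3, 82819/24, 71913/8, 561985/24
n=4: candidate gives 173/6, actual u_4 = 173/6 ✓
n=5: candidate gives 449/6, actual u_5 = 449/6 ✓
n=6: candidate gives 781/4, actual u_6 = 781/4 ✓
n=7: candidate gives 6103/12, actual u_7 = 6103/12 ✓
n=8: candidate gives 3974/3, actual u_8 = 3974/3 ✓
n=9: candidate gives 82819/24, actual u_9 = 82819/24 ✓
n=10: candidate gives 71913/8, actual u_10 = 71913/8 ✓
n=11: candidate gives 561985/24, actual u_11 = 561985/24 ✓

yes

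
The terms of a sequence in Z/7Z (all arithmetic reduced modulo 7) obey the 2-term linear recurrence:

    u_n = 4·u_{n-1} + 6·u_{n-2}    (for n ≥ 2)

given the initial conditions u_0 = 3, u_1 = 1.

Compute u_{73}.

1

u_2 = 4·1 + 6·3 = 1
u_3 = 4·1 + 6·1 = 3
u_4 = 4·3 + 6·1 = 4
u_5 = 4·4 + 6·3 = 6
u_6 = 4·6 + 6·4 = 6
u_7 = 4·6 + 6·6 = 4
u_8 = 4·4 + 6·6 = 3
u_9 = 4·3 + 6·4 = 1
(u_8, u_9) = (3, 1) = (u_0, u_1), so the sequence has period 8.
73 ≡ 1 (mod 8), hence u_73 = u_1 = 1.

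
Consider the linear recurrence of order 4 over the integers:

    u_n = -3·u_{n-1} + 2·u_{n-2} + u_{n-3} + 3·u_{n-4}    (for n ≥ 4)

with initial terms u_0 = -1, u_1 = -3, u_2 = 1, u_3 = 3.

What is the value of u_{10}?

-20831

u_4 = -3·3 + 2·1 + 1·-3 + 3·-1 = -13
u_5 = -3·-13 + 2·3 + 1·1 + 3·-3 = 37
u_6 = -3·37 + 2·-13 + 1·3 + 3·1 = -131
u_7 = -3·-131 + 2·37 + 1·-13 + 3·3 = 463
u_8 = -3·463 + 2·-131 + 1·37 + 3·-13 = -1653
u_9 = -3·-1653 + 2·463 + 1·-131 + 3·37 = 5865
u_10 = -3·5865 + 2·-1653 + 1·463 + 3·-131 = -20831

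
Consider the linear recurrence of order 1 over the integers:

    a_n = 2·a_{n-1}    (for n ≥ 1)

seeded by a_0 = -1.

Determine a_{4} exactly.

a_1 = 2·-1 = -2
a_2 = 2·-2 = -4
a_3 = 2·-4 = -8
a_4 = 2·-8 = -16

-16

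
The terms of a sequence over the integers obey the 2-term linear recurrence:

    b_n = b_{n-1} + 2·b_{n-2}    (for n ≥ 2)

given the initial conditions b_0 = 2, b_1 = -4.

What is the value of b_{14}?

b_2 = 1·-4 + 2·2 = 0
b_3 = 1·0 + 2·-4 = -8
b_4 = 1·-8 + 2·0 = -8
b_5 = 1·-8 + 2·-8 = -24
b_6 = 1·-24 + 2·-8 = -40
b_7 = 1·-40 + 2·-24 = -88
b_8 = 1·-88 + 2·-40 = -168
b_9 = 1·-168 + 2·-88 = -344
b_10 = 1·-344 + 2·-168 = -680
b_11 = 1·-680 + 2·-344 = -1368
b_12 = 1·-1368 + 2·-680 = -2728
b_13 = 1·-2728 + 2·-1368 = -5464
b_14 = 1·-5464 + 2·-2728 = -10920

-10920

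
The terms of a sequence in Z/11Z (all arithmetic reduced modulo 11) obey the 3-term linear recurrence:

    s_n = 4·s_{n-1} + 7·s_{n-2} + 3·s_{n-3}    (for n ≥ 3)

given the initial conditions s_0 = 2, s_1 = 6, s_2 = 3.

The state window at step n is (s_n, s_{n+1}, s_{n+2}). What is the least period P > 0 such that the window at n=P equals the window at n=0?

n=0: window = (2, 6, 3)
n=1: window = (6, 3, 5)
n=2: window = (3, 5, 4)
n=3: window = (5, 4, 5)
n=4: window = (4, 5, 8)
n=5: window = (5, 8, 2)
n=6: window = (8, 2, 2)
n=7: window = (2, 2, 2)
n=8: window = (2, 2, 6)
n=9: window = (2, 6, 0)
n=10: window = (6, 0, 4)
n=11: window = (0, 4, 1)
n=12: window = (4, 1, 10)
n=13: window = (1, 10, 4)
n=14: window = (10, 4, 1)
n=15: window = (4, 1, 7)
n=16: window = (1, 7, 3)
n=17: window = (7, 3, 9)
n=18: window = (3, 9, 1)
n=19: window = (9, 1, 10)
n=20: window = (1, 10, 8)
n=21: window = (10, 8, 6)
n=22: window = (8, 6, 0)
n=23: window = (6, 0, 0)
n=24: window = (0, 0, 7)
n=25: window = (0, 7, 6)
n=26: window = (7, 6, 7)
n=27: window = (6, 7, 3)
n=28: window = (7, 3, 2)
n=29: window = (3, 2, 6)
n=30: window = (2, 6, 3)
window at n=30 equals window at n=0 → period = 30

30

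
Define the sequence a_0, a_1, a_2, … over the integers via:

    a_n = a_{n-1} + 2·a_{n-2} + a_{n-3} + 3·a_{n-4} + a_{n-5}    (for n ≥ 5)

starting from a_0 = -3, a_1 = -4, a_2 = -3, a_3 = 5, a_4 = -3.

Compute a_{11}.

a_5 = 1·-3 + 2·5 + 1·-3 + 3·-4 + 1·-3 = -11
a_6 = 1·-11 + 2·-3 + 1·5 + 3·-3 + 1·-4 = -25
a_7 = 1·-25 + 2·-11 + 1·-3 + 3·5 + 1·-3 = -38
a_8 = 1·-38 + 2·-25 + 1·-11 + 3·-3 + 1·5 = -103
a_9 = 1·-103 + 2·-38 + 1·-25 + 3·-11 + 1·-3 = -240
a_10 = 1·-240 + 2·-103 + 1·-38 + 3·-25 + 1·-11 = -570
a_11 = 1·-570 + 2·-240 + 1·-103 + 3·-38 + 1·-25 = -1292

-1292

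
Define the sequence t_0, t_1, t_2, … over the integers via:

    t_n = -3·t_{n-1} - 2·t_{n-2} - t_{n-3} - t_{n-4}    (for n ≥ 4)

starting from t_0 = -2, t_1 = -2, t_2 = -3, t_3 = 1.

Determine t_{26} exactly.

t_4 = -3·1 + -2·-3 + -1·-2 + -1·-2 = 7
t_5 = -3·7 + -2·1 + -1·-3 + -1·-2 = -18
t_6 = -3·-18 + -2·7 + -1·1 + -1·-3 = 42
t_7 = -3·42 + -2·-18 + -1·7 + -1·1 = -98
t_8 = -3·-98 + -2·42 + -1·-18 + -1·7 = 221
t_9 = -3·221 + -2·-98 + -1·42 + -1·-18 = -491
t_10 = -3·-491 + -2·221 + -1·-98 + -1·42 = 1087
t_11 = -3·1087 + -2·-491 + -1·221 + -1·-98 = -2402
t_12 = -3·-2402 + -2·1087 + -1·-491 + -1·221 = 5302
t_13 = -3·5302 + -2·-2402 + -1·1087 + -1·-491 = -11698
t_14 = -3·-11698 + -2·5302 + -1·-2402 + -1·1087 = 25805
t_15 = -3·25805 + -2·-11698 + -1·5302 + -1·-2402 = -56919
t_16 = -3·-56919 + -2·25805 + -1·-11698 + -1·5302 = 125543
t_17 = -3·125543 + -2·-56919 + -1·25805 + -1·-11698 = -276898
t_18 = -3·-276898 + -2·125543 + -1·-56919 + -1·25805 = 610722
t_19 = -3·610722 + -2·-276898 + -1·125543 + -1·-56919 = -1346994
t_20 = -3·-1346994 + -2·610722 + -1·-276898 + -1·125543 = 2970893
t_21 = -3·2970893 + -2·-1346994 + -1·610722 + -1·-276898 = -6552515
t_22 = -3·-6552515 + -2·2970893 + -1·-1346994 + -1·610722 = 14452031
t_23 = -3·14452031 + -2·-6552515 + -1·2970893 + -1·-1346994 = -31874962
t_24 = -3·-31874962 + -2·14452031 + -1·-6552515 + -1·2970893 = 70302446
t_25 = -3·70302446 + -2·-31874962 + -1·14452031 + -1·-6552515 = -155056930
t_26 = -3·-155056930 + -2·70302446 + -1·-31874962 + -1·14452031 = 341988829

341988829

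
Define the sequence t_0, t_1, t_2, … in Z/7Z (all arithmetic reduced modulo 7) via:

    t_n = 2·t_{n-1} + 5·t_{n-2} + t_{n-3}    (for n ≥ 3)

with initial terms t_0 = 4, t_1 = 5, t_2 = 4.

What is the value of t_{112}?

1

t_3 = 2·4 + 5·5 + 1·4 = 2
t_4 = 2·2 + 5·4 + 1·5 = 1
t_5 = 2·1 + 5·2 + 1·4 = 2
t_6 = 2·2 + 5·1 + 1·2 = 4
t_7 = 2·4 + 5·2 + 1·1 = 5
t_8 = 2·5 + 5·4 + 1·2 = 4
(t_6, t_7, t_8) = (4, 5, 4) = (t_0, t_1, t_2), so the sequence has period 6.
112 ≡ 4 (mod 6), hence t_112 = t_4 = 1.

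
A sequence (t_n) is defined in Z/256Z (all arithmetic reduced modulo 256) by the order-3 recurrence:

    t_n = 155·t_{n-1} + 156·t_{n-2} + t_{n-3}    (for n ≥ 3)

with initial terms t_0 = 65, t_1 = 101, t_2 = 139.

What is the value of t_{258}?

t_3 = 155·139 + 156·101 + 1·65 = 246
t_4 = 155·246 + 156·139 + 1·101 = 11
t_5 = 155·11 + 156·246 + 1·139 = 28
t_6 = 155·28 + 156·11 + 1·246 = 158
t_7 = 155·158 + 156·28 + 1·11 = 197
t_8 = 155·197 + 156·158 + 1·28 = 171
Continuing the recurrence:
  t_9 = 51;  t_10 = 218;  t_11 = 189;  t_12 = 122;  t_13 = 228;  t_14 = 33
  t_15 = 101;  t_16 = 39;  t_17 = 74;  t_18 = 247;  t_19 = 204;  t_20 = 82
  t_21 = 237;  t_22 = 67;  t_23 = 79;  t_24 = 150;  t_25 = 57;  t_26 = 58
  t_27 = 112;  t_28 = 97;  t_29 = 53;  t_30 = 163;  t_31 = 94;  t_32 = 115
  t_33 = 140;  t_34 = 54;  t_35 = 117;  t_36 = 75;  t_37 = 235;  t_38 = 114
  t_39 = 133;  t_40 = 234;  t_41 = 44;  t_42 = 193;  t_43 = 149;  t_44 = 255
  t_45 = 242;  t_46 = 127;  t_47 = 92;  t_48 = 10;  t_49 = 157;  t_50 = 131
  t_51 = 7;  t_52 = 174;  t_53 = 33;  t_54 = 10;  t_55 = 216;  t_56 = 1
  t_57 = 69;  t_58 = 59;  t_59 = 198;  t_60 = 27;  t_61 = 60;  t_62 = 142
  t_63 = 165;  t_64 = 171;  t_65 = 163;  t_66 = 138;  t_67 = 141;  t_68 = 26
  t_69 = 52;  t_70 = 225;  t_71 = 5;  t_72 = 87;  t_73 = 154;  t_74 = 71
  t_75 = 44;  t_76 = 130;  t_77 = 205;  t_78 = 131;  t_79 = 191;  t_80 = 70
  t_81 = 73;  t_82 = 154;  t_83 = 0;  t_84 = 33;  t_85 = 149;  t_86 = 83
  t_87 = 46;  t_88 = 3;  t_89 = 44;  t_90 = 166;  t_91 = 85;  t_92 = 203
  t_93 = 91;  t_94 = 34;  t_95 = 213;  t_96 = 10;  t_97 = 252;  t_98 = 129
  t_99 = 181;  t_100 = 47;  t_101 = 66;  t_102 = 79;  t_103 = 60;  t_104 = 186
  t_105 = 125;  t_106 = 67;  t_107 = 119;  t_108 = 94;  t_109 = 177;  t_110 = 234
  t_111 = 232;  t_112 = 193;  t_113 = 37;  t_114 = 235;  t_115 = 150;  t_116 = 43
  t_117 = 92;  t_118 = 126;  t_119 = 133;  t_120 = 171;  t_121 = 19;  t_122 = 58
  t_123 = 93;  t_124 = 186;  t_125 = 132;  t_126 = 161;  t_127 = 165;  t_128 = 135
  t_129 = 234;  t_130 = 151;  t_131 = 140;  t_132 = 178;  t_133 = 173;  t_134 = 195
  t_135 = 47;  t_136 = 246;  t_137 = 89;  t_138 = 250;  t_139 = 144;  t_140 = 225
  t_141 = 245;  t_142 = 3;  t_143 = 254;  t_144 = 147;  t_145 = 204;  t_146 = 22
  t_147 = 53;  t_148 = 75;  t_149 = 203;  t_150 = 210;  t_151 = 37;  t_152 = 42
  t_153 = 204;  t_154 = 65;  t_155 = 213;  t_156 = 95;  t_157 = 146;  t_158 = 31
  t_159 = 28;  t_160 = 106;  t_161 = 93;  t_162 = 3;  t_163 = 231;  t_164 = 14
  t_165 = 65;  t_166 = 202;  t_167 = 248;  t_168 = 129;  t_169 = 5;  t_170 = 155
  t_171 = 102;  t_172 = 59;  t_173 = 124;  t_174 = 110;  t_175 = 101;  t_176 = 171
  t_177 = 131;  t_178 = 234;  t_179 = 45;  t_180 = 90;  t_181 = 212;  t_182 = 97
  t_183 = 69;  t_184 = 183;  t_185 = 58;  t_186 = 231;  t_187 = 236;  t_188 = 226
  t_189 = 141;  t_190 = 3;  t_191 = 159;  t_192 = 166;  t_193 = 105;  t_194 = 90
  t_195 = 32;  t_196 = 161;  t_197 = 85;  t_198 = 179;  t_199 = 206;  t_200 = 35
  t_201 = 108;  t_202 = 134;  t_203 = 21;  t_204 = 203;  t_205 = 59;  t_206 = 130
  t_207 = 117;  t_208 = 74;  t_209 = 156;  t_210 = 1;  t_211 = 245;  t_212 = 143
  t_213 = 226;  t_214 = 239;  t_215 = 252;  t_216 = 26;  t_217 = 61;  t_218 = 195
  t_219 = 87;  t_220 = 190;  t_221 = 209;  t_222 = 170;  t_223 = 8;  t_224 = 65
  t_225 = 229;  t_226 = 75;  t_227 = 54;  t_228 = 75;  t_229 = 156;  t_230 = 94
  t_231 = 69;  t_232 = 171;  t_233 = 243;  t_234 = 154;  t_235 = 253;  t_236 = 250
  t_237 = 36;  t_238 = 33;  t_239 = 229;  t_240 = 231;  t_241 = 138;  t_242 = 55
  t_243 = 76;  t_244 = 18;  t_245 = 109;  t_246 = 67;  t_247 = 15;  t_248 = 86
  t_249 = 121;  t_250 = 186;  t_251 = 176;  t_252 = 97;  t_253 = 181;  t_254 = 99
  t_255 = 158;  t_256 = 179
t_257 = 155·179 + 156·158 + 1·99 = 12
t_258 = 155·12 + 156·179 + 1·158 = 246

246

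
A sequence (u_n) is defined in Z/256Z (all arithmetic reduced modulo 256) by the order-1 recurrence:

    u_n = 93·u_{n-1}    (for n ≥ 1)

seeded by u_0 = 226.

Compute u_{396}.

u_1 = 93·226 = 26
u_2 = 93·26 = 114
u_3 = 93·114 = 106
u_4 = 93·106 = 130
u_5 = 93·130 = 58
u_6 = 93·58 = 18
u_7 = 93·18 = 138
u_8 = 93·138 = 34
u_9 = 93·34 = 90
u_10 = 93·90 = 178
u_11 = 93·178 = 170
u_12 = 93·170 = 194
u_13 = 93·194 = 122
u_14 = 93·122 = 82
u_15 = 93·82 = 202
u_16 = 93·202 = 98
u_17 = 93·98 = 154
u_18 = 93·154 = 242
u_19 = 93·242 = 234
u_20 = 93·234 = 2
u_21 = 93·2 = 186
u_22 = 93·186 = 146
u_23 = 93·146 = 10
u_24 = 93·10 = 162
u_25 = 93·162 = 218
u_26 = 93·218 = 50
u_27 = 93·50 = 42
u_28 = 93·42 = 66
u_29 = 93·66 = 250
u_30 = 93·250 = 210
u_31 = 93·210 = 74
u_32 = 93·74 = 226
(u_32) = (226) = (u_0), so the sequence has period 32.
396 ≡ 12 (mod 32), hence u_396 = u_12 = 194.

194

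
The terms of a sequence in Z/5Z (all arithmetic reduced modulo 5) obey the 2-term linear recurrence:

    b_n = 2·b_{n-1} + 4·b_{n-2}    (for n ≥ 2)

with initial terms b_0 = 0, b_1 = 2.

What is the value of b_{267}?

4

b_2 = 2·2 + 4·0 = 4
b_3 = 2·4 + 4·2 = 1
b_4 = 2·1 + 4·4 = 3
b_5 = 2·3 + 4·1 = 0
b_6 = 2·0 + 4·3 = 2
(b_5, b_6) = (0, 2) = (b_0, b_1), so the sequence has period 5.
267 ≡ 2 (mod 5), hence b_267 = b_2 = 4.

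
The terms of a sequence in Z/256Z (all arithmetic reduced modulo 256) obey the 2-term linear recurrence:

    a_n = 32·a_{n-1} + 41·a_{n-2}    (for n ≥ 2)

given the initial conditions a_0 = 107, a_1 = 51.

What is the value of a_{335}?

a_2 = 32·51 + 41·107 = 131
a_3 = 32·131 + 41·51 = 139
a_4 = 32·139 + 41·131 = 91
a_5 = 32·91 + 41·139 = 163
a_6 = 32·163 + 41·91 = 243
a_7 = 32·243 + 41·163 = 123
a_8 = 32·123 + 41·243 = 75
a_9 = 32·75 + 41·123 = 19
a_10 = 32·19 + 41·75 = 99
a_11 = 32·99 + 41·19 = 107
a_12 = 32·107 + 41·99 = 59
a_13 = 32·59 + 41·107 = 131
a_14 = 32·131 + 41·59 = 211
a_15 = 32·211 + 41·131 = 91
a_16 = 32·91 + 41·211 = 43
a_17 = 32·43 + 41·91 = 243
a_18 = 32·243 + 41·43 = 67
a_19 = 32·67 + 41·243 = 75
a_20 = 32·75 + 41·67 = 27
a_21 = 32·27 + 41·75 = 99
a_22 = 32·99 + 41·27 = 179
a_23 = 32·179 + 41·99 = 59
a_24 = 32·59 + 41·179 = 11
a_25 = 32·11 + 41·59 = 211
a_26 = 32·211 + 41·11 = 35
a_27 = 32·35 + 41·211 = 43
a_28 = 32·43 + 41·35 = 251
a_29 = 32·251 + 41·43 = 67
a_30 = 32·67 + 41·251 = 147
a_31 = 32·147 + 41·67 = 27
a_32 = 32·27 + 41·147 = 235
a_33 = 32·235 + 41·27 = 179
a_34 = 32·179 + 41·235 = 3
a_35 = 32·3 + 41·179 = 11
a_36 = 32·11 + 41·3 = 219
a_37 = 32·219 + 41·11 = 35
a_38 = 32·35 + 41·219 = 115
a_39 = 32·115 + 41·35 = 251
a_40 = 32·251 + 41·115 = 203
a_41 = 32·203 + 41·251 = 147
a_42 = 32·147 + 41·203 = 227
a_43 = 32·227 + 41·147 = 235
a_44 = 32·235 + 41·227 = 187
a_45 = 32·187 + 41·235 = 3
a_46 = 32·3 + 41·187 = 83
a_47 = 32·83 + 41·3 = 219
a_48 = 32·219 + 41·83 = 171
a_49 = 32·171 + 41·219 = 115
a_50 = 32·115 + 41·171 = 195
a_51 = 32·195 + 41·115 = 203
a_52 = 32·203 + 41·195 = 155
a_53 = 32·155 + 41·203 = 227
a_54 = 32·227 + 41·155 = 51
a_55 = 32·51 + 41·227 = 187
a_56 = 32·187 + 41·51 = 139
a_57 = 32·139 + 41·187 = 83
a_58 = 32·83 + 41·139 = 163
a_59 = 32·163 + 41·83 = 171
a_60 = 32·171 + 41·163 = 123
a_61 = 32·123 + 41·171 = 195
a_62 = 32·195 + 41·123 = 19
a_63 = 32·19 + 41·195 = 155
a_64 = 32·155 + 41·19 = 107
a_65 = 32·107 + 41·155 = 51
(a_64, a_65) = (107, 51) = (a_0, a_1), so the sequence has period 64.
335 ≡ 15 (mod 64), hence a_335 = a_15 = 91.

91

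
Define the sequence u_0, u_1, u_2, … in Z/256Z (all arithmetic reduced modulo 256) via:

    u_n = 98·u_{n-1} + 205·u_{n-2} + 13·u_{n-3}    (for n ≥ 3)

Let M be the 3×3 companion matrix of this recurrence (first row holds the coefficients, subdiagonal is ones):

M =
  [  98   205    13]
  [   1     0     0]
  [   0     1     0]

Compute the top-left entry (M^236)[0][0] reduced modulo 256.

(M^236)[0][0] is the top entry after applying M 236 times to the unit state (1, 0, 0). Equivalently it is h_{238} for the auxiliary sequence (h_n) obeying the same recurrence with h_2 = 1 and h_i = 0 for 0 ≤ i < 2:
h_3 = 98·1 + 205·0 + 13·0 = 98
h_4 = 98·98 + 205·1 + 13·0 = 81
h_5 = 98·81 + 205·98 + 13·1 = 137
h_6 = 98·137 + 205·81 + 13·98 = 73
h_7 = 98·73 + 205·137 + 13·81 = 196
h_8 = 98·196 + 205·73 + 13·137 = 114
Continuing the recurrence:
  h_9 = 77;  h_10 = 184;  h_11 = 227;  h_12 = 39;  h_13 = 13;  h_14 = 188
  h_15 = 92;  h_16 = 109;  h_17 = 242;  h_18 = 153;  h_19 = 229;  h_20 = 121
  h_21 = 120;  h_22 = 118;  h_23 = 105;  h_24 = 200;  h_25 = 163;  h_26 = 227
  h_27 = 149;  h_28 = 24;  h_29 = 8;  h_30 = 217;  h_31 = 178;  h_32 = 81
  h_33 = 145;  h_34 = 105;  h_35 = 108;  h_36 = 202;  h_37 = 37;  h_38 = 104
  h_39 = 179;  h_40 = 175;  h_41 = 157;  h_42 = 84;  h_43 = 196;  h_44 = 69
  h_45 = 162;  h_46 = 57;  h_47 = 13;  h_48 = 217;  h_49 = 96;  h_50 = 46
  h_51 = 129;  h_52 = 24;  h_53 = 211;  h_54 = 139;  h_55 = 101;  h_56 = 176
  h_57 = 80;  h_58 = 177;  h_59 = 194;  h_60 = 17;  h_61 = 217;  h_62 = 137
  h_63 = 20;  h_64 = 98;  h_65 = 125;  h_66 = 88;  h_67 = 195;  h_68 = 119
  h_69 = 45;  h_70 = 108;  h_71 = 108;  h_72 = 29;  h_73 = 18;  h_74 = 153
  h_75 = 117;  h_76 = 57;  h_77 = 72;  h_78 = 38;  h_79 = 25;  h_80 = 168
  h_81 = 67;  h_82 = 115;  h_83 = 53;  h_84 = 200;  h_85 = 216;  h_86 = 137
  h_87 = 146;  h_88 = 145;  h_89 = 97;  h_90 = 169;  h_91 = 188;  h_92 = 58
  h_93 = 85;  h_94 = 136;  h_95 = 19;  h_96 = 127;  h_97 = 189;  h_98 = 4
  h_99 = 84;  h_100 = 245;  h_101 = 66;  h_102 = 185;  h_103 = 29;  h_104 = 153
  h_105 = 48;  h_106 = 94;  h_107 = 49;  h_108 = 120;  h_109 = 243;  h_110 = 155
  h_111 = 5;  h_112 = 96;  h_113 = 160;  h_114 = 97;  h_115 = 34;  h_116 = 209
  h_117 = 41;  h_118 = 201;  h_119 = 100;  h_120 = 82;  h_121 = 173;  h_122 = 248
  h_123 = 163;  h_124 = 199;  h_125 = 77;  h_126 = 28;  h_127 = 124;  h_128 = 205
  h_129 = 50;  h_130 = 153;  h_131 = 5;  h_132 = 249;  h_133 = 24;  h_134 = 214
  h_135 = 201;  h_136 = 136;  h_137 = 227;  h_138 = 3;  h_139 = 213;  h_140 = 120
  h_141 = 168;  h_142 = 57;  h_143 = 114;  h_144 = 209;  h_145 = 49;  h_146 = 233
  h_147 = 12;  h_148 = 170;  h_149 = 133;  h_150 = 168;  h_151 = 115;  h_152 = 79
  h_153 = 221;  h_154 = 180;  h_155 = 228;  h_156 = 165;  h_157 = 226;  h_158 = 57
  h_159 = 45;  h_160 = 89;  h_161 = 0;  h_162 = 142;  h_163 = 225;  h_164 = 216
  h_165 = 19;  h_166 = 171;  h_167 = 165;  h_168 = 16;  h_169 = 240;  h_170 = 17
  h_171 = 130;  h_172 = 145;  h_173 = 121;  h_174 = 9;  h_175 = 180;  h_176 = 66
  h_177 = 221;  h_178 = 152;  h_179 = 131;  h_180 = 23;  h_181 = 109;  h_182 = 204
  h_183 = 140;  h_184 = 125;  h_185 = 82;  h_186 = 153;  h_187 = 149;  h_188 = 185
  h_189 = 232;  h_190 = 134;  h_191 = 121;  h_192 = 104;  h_193 = 131;  h_194 = 147
  h_195 = 117;  h_196 = 40;  h_197 = 120;  h_198 = 233;  h_199 = 82;  h_200 = 17
  h_201 = 1;  h_202 = 41;  h_203 = 92;  h_204 = 26;  h_205 = 181;  h_206 = 200
  h_207 = 211;  h_208 = 31;  h_209 = 253;  h_210 = 100;  h_211 = 116;  h_212 = 85
  h_213 = 130;  h_214 = 185;  h_215 = 61;  h_216 = 25;  h_217 = 208;  h_218 = 190
  h_219 = 145;  h_220 = 56;  h_221 = 51;  h_222 = 187;  h_223 = 69;  h_224 = 192
  h_225 = 64;  h_226 = 193;  h_227 = 226;  h_228 = 81;  h_229 = 201;  h_230 = 73
  h_231 = 4;  h_232 = 50;  h_233 = 13;  h_234 = 56;  h_235 = 99;  h_236 = 103
h_237 = 98·103 + 205·99 + 13·56 = 141
h_238 = 98·141 + 205·103 + 13·99 = 124

124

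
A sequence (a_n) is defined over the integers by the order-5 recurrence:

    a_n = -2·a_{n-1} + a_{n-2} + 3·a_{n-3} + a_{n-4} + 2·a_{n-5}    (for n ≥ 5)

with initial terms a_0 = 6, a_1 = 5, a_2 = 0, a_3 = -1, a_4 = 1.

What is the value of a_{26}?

a_5 = -2·1 + 1·-1 + 3·0 + 1·5 + 2·6 = 14
a_6 = -2·14 + 1·1 + 3·-1 + 1·0 + 2·5 = -20
a_7 = -2·-20 + 1·14 + 3·1 + 1·-1 + 2·0 = 56
a_8 = -2·56 + 1·-20 + 3·14 + 1·1 + 2·-1 = -91
a_9 = -2·-91 + 1·56 + 3·-20 + 1·14 + 2·1 = 194
a_10 = -2·194 + 1·-91 + 3·56 + 1·-20 + 2·14 = -303
a_11 = -2·-303 + 1·194 + 3·-91 + 1·56 + 2·-20 = 543
a_12 = -2·543 + 1·-303 + 3·194 + 1·-91 + 2·56 = -786
a_13 = -2·-786 + 1·543 + 3·-303 + 1·194 + 2·-91 = 1218
a_14 = -2·1218 + 1·-786 + 3·543 + 1·-303 + 2·194 = -1508
a_15 = -2·-1508 + 1·1218 + 3·-786 + 1·543 + 2·-303 = 1813
a_16 = -2·1813 + 1·-1508 + 3·1218 + 1·-786 + 2·543 = -1180
a_17 = -2·-1180 + 1·1813 + 3·-1508 + 1·1218 + 2·-786 = -705
a_18 = -2·-705 + 1·-1180 + 3·1813 + 1·-1508 + 2·1218 = 6597
a_19 = -2·6597 + 1·-705 + 3·-1180 + 1·1813 + 2·-1508 = -18642
a_20 = -2·-18642 + 1·6597 + 3·-705 + 1·-1180 + 2·1813 = 44212
a_21 = -2·44212 + 1·-18642 + 3·6597 + 1·-705 + 2·-1180 = -90340
a_22 = -2·-90340 + 1·44212 + 3·-18642 + 1·6597 + 2·-705 = 174153
a_23 = -2·174153 + 1·-90340 + 3·44212 + 1·-18642 + 2·6597 = -311458
a_24 = -2·-311458 + 1·174153 + 3·-90340 + 1·44212 + 2·-18642 = 532977
a_25 = -2·532977 + 1·-311458 + 3·174153 + 1·-90340 + 2·44212 = -856869
a_26 = -2·-856869 + 1·532977 + 3·-311458 + 1·174153 + 2·-90340 = 1305814

1305814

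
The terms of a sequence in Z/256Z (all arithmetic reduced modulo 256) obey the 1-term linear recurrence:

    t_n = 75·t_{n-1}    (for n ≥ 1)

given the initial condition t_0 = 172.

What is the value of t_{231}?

4

t_1 = 75·172 = 100
t_2 = 75·100 = 76
t_3 = 75·76 = 68
t_4 = 75·68 = 236
t_5 = 75·236 = 36
t_6 = 75·36 = 140
t_7 = 75·140 = 4
t_8 = 75·4 = 44
t_9 = 75·44 = 228
t_10 = 75·228 = 204
t_11 = 75·204 = 196
t_12 = 75·196 = 108
t_13 = 75·108 = 164
t_14 = 75·164 = 12
t_15 = 75·12 = 132
t_16 = 75·132 = 172
(t_16) = (172) = (t_0), so the sequence has period 16.
231 ≡ 7 (mod 16), hence t_231 = t_7 = 4.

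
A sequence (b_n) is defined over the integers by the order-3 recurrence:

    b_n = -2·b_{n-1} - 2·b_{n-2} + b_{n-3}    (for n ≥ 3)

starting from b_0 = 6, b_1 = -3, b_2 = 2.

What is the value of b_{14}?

b_3 = -2·2 + -2·-3 + 1·6 = 8
b_4 = -2·8 + -2·2 + 1·-3 = -23
b_5 = -2·-23 + -2·8 + 1·2 = 32
b_6 = -2·32 + -2·-23 + 1·8 = -10
b_7 = -2·-10 + -2·32 + 1·-23 = -67
b_8 = -2·-67 + -2·-10 + 1·32 = 186
b_9 = -2·186 + -2·-67 + 1·-10 = -248
b_10 = -2·-248 + -2·186 + 1·-67 = 57
b_11 = -2·57 + -2·-248 + 1·186 = 568
b_12 = -2·568 + -2·57 + 1·-248 = -1498
b_13 = -2·-1498 + -2·568 + 1·57 = 1917
b_14 = -2·1917 + -2·-1498 + 1·568 = -270

-270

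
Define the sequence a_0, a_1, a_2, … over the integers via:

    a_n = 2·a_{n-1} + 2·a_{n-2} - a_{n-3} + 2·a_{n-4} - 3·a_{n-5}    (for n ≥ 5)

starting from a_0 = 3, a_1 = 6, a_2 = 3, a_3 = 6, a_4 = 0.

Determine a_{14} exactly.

a_5 = 2·0 + 2·6 + -1·3 + 2·6 + -3·3 = 12
a_6 = 2·12 + 2·0 + -1·6 + 2·3 + -3·6 = 6
a_7 = 2·6 + 2·12 + -1·0 + 2·6 + -3·3 = 39
a_8 = 2·39 + 2·6 + -1·12 + 2·0 + -3·6 = 60
a_9 = 2·60 + 2·39 + -1·6 + 2·12 + -3·0 = 216
a_10 = 2·216 + 2·60 + -1·39 + 2·6 + -3·12 = 489
a_11 = 2·489 + 2·216 + -1·60 + 2·39 + -3·6 = 1410
a_12 = 2·1410 + 2·489 + -1·216 + 2·60 + -3·39 = 3585
a_13 = 2·3585 + 2·1410 + -1·489 + 2·216 + -3·60 = 9753
a_14 = 2·9753 + 2·3585 + -1·1410 + 2·489 + -3·216 = 25596

25596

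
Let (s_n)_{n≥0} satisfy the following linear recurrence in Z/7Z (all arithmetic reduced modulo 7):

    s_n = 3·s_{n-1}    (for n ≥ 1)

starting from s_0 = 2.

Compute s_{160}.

s_1 = 3·2 = 6
s_2 = 3·6 = 4
s_3 = 3·4 = 5
s_4 = 3·5 = 1
s_5 = 3·1 = 3
s_6 = 3·3 = 2
(s_6) = (2) = (s_0), so the sequence has period 6.
160 ≡ 4 (mod 6), hence s_160 = s_4 = 1.

1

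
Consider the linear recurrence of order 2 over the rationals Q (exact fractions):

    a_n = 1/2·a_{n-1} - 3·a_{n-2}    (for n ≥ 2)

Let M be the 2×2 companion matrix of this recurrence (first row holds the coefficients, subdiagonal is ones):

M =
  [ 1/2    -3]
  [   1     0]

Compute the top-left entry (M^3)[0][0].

-23/8

(M^3)[0][0] is the top entry after applying M 3 times to the unit state (1, 0). Equivalently it is h_{4} for the auxiliary sequence (h_n) obeying the same recurrence with h_1 = 1 and h_i = 0 for 0 ≤ i < 1:
h_2 = 1/2·1 + -3·0 = 1/2
h_3 = 1/2·1/2 + -3·1 = -11/4
h_4 = 1/2·-11/4 + -3·1/2 = -23/8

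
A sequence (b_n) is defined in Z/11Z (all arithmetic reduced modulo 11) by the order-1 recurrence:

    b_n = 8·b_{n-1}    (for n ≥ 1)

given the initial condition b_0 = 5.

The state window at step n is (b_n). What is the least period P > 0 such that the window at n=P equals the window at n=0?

n=0: window = (5)
n=1: window = (7)
n=2: window = (1)
n=3: window = (8)
n=4: window = (9)
n=5: window = (6)
n=6: window = (4)
n=7: window = (10)
n=8: window = (3)
n=9: window = (2)
n=10: window = (5)
window at n=10 equals window at n=0 → period = 10

10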